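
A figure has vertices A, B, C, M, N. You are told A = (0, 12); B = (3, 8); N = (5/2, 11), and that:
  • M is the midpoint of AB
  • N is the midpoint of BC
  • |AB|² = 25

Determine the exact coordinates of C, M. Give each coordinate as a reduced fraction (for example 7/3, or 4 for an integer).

1. M_x = 3/2  [2·M = A+B = (0, 12)+(3, 8)]
2. M_y = 10  [2·M = A+B = (0, 12)+(3, 8)]
   so M = (3/2, 10)
3. C_x = 2  [C = 2·N−B = 2·(5/2, 11)−(3, 8)]
4. C_y = 14  [C = 2·N−B = 2·(5/2, 11)−(3, 8)]
   so C = (2, 14)

C = (2, 14)
M = (3/2, 10)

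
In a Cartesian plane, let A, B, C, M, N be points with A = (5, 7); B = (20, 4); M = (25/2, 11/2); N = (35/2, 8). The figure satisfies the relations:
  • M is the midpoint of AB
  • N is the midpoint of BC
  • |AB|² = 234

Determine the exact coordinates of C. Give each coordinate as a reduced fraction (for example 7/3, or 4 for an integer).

C = (15, 12)

1. C_x = 15  [C = 2·N−B = 2·(35/2, 8)−(20, 4)]
2. C_y = 12  [C = 2·N−B = 2·(35/2, 8)−(20, 4)]
   so C = (15, 12)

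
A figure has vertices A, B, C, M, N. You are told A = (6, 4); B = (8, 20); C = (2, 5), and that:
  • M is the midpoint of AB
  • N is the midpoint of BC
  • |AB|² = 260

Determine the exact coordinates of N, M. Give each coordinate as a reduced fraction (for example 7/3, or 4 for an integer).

1. M_x = 7  [2·M = A+B = (6, 4)+(8, 20)]
2. M_y = 12  [2·M = A+B = (6, 4)+(8, 20)]
   so M = (7, 12)
3. N_x = 5  [2·N = B+C = (8, 20)+(2, 5)]
4. N_y = 25/2  [2·N = B+C = (8, 20)+(2, 5)]
   so N = (5, 25/2)

N = (5, 25/2)
M = (7, 12)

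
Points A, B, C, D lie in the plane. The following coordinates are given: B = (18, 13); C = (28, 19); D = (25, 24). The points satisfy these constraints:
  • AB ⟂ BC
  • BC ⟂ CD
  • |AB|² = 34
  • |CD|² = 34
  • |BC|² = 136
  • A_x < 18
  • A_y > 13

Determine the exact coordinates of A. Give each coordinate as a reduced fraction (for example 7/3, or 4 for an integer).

1. A_x = 15  [[AB ⟂ BC ⇒ -10x-6y+258=0] ∩ [|A−(18, 13)|²=34]]
2. A_y = 18  [[AB ⟂ BC ⇒ -10x-6y+258=0] ∩ [|A−(18, 13)|²=34]]
   so A = (15, 18)

A = (15, 18)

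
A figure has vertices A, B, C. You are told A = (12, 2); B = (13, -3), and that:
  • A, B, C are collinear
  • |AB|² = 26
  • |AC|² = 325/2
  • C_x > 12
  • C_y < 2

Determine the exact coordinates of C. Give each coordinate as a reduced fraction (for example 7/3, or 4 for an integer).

1. C_x = 29/2  [[A, B, C are collinear ⇒ 5x+1y-62=0] ∩ [|C−(12, 2)|²=325/2]]
2. C_y = -21/2  [[A, B, C are collinear ⇒ 5x+1y-62=0] ∩ [|C−(12, 2)|²=325/2]]
   so C = (29/2, -21/2)

C = (29/2, -21/2)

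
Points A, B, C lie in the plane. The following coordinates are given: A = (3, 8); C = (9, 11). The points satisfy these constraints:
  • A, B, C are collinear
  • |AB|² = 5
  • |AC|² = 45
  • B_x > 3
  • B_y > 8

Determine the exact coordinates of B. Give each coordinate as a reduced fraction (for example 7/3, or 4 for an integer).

1. B_x = 5  [[A, B, C are collinear ⇒ 3x-6y+39=0] ∩ [|B−(3, 8)|²=5]]
2. B_y = 9  [[A, B, C are collinear ⇒ 3x-6y+39=0] ∩ [|B−(3, 8)|²=5]]
   so B = (5, 9)

B = (5, 9)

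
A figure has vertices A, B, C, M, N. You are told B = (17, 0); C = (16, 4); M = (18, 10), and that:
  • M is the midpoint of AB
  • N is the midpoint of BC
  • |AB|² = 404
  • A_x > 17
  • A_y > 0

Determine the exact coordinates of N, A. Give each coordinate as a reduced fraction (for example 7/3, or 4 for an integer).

1. A_x = 19  [A = 2·M−B = 2·(18, 10)−(17, 0)]
2. A_y = 20  [A = 2·M−B = 2·(18, 10)−(17, 0)]
   so A = (19, 20)
3. N_x = 33/2  [2·N = B+C = (17, 0)+(16, 4)]
4. N_y = 2  [2·N = B+C = (17, 0)+(16, 4)]
   so N = (33/2, 2)

N = (33/2, 2)
A = (19, 20)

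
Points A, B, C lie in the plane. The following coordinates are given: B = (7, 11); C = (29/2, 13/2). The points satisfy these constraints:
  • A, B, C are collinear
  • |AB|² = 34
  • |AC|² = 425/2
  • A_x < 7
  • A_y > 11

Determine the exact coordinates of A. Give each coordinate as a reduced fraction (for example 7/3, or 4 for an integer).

1. A_x = 2  [[A, B, C are collinear ⇒ 9/2x+15/2y-114=0] ∩ [|A−(7, 11)|²=34]]
2. A_y = 14  [[A, B, C are collinear ⇒ 9/2x+15/2y-114=0] ∩ [|A−(7, 11)|²=34]]
   so A = (2, 14)

A = (2, 14)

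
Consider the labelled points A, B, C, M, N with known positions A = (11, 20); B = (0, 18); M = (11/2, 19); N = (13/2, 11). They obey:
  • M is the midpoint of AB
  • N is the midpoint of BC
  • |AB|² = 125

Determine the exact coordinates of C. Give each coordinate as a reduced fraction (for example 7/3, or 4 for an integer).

C = (13, 4)

1. C_x = 13  [C = 2·N−B = 2·(13/2, 11)−(0, 18)]
2. C_y = 4  [C = 2·N−B = 2·(13/2, 11)−(0, 18)]
   so C = (13, 4)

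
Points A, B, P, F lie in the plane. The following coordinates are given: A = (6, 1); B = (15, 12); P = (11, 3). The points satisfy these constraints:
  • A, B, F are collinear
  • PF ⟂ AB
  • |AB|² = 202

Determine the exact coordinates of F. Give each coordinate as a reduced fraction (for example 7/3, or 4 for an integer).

F = (1815/202, 939/202)

1. F_x = 1815/202  [[A, B, F are collinear ⇒ -11x+9y+57=0] ∩ [PF ⟂ AB ⇒ 9x+11y-132=0]]
2. F_y = 939/202  [[A, B, F are collinear ⇒ -11x+9y+57=0] ∩ [PF ⟂ AB ⇒ 9x+11y-132=0]]
   so F = (1815/202, 939/202)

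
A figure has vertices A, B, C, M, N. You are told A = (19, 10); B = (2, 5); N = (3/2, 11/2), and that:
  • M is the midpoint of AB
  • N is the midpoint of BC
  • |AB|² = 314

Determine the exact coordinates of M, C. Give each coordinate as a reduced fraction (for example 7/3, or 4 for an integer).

1. M_x = 21/2  [2·M = A+B = (19, 10)+(2, 5)]
2. M_y = 15/2  [2·M = A+B = (19, 10)+(2, 5)]
   so M = (21/2, 15/2)
3. C_x = 1  [C = 2·N−B = 2·(3/2, 11/2)−(2, 5)]
4. C_y = 6  [C = 2·N−B = 2·(3/2, 11/2)−(2, 5)]
   so C = (1, 6)

M = (21/2, 15/2)
C = (1, 6)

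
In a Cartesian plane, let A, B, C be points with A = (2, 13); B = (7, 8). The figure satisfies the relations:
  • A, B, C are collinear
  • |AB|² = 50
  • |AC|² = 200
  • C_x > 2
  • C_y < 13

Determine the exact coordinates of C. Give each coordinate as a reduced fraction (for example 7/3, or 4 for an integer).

C = (12, 3)

1. C_x = 12  [[A, B, C are collinear ⇒ 5x+5y-75=0] ∩ [|C−(2, 13)|²=200]]
2. C_y = 3  [[A, B, C are collinear ⇒ 5x+5y-75=0] ∩ [|C−(2, 13)|²=200]]
   so C = (12, 3)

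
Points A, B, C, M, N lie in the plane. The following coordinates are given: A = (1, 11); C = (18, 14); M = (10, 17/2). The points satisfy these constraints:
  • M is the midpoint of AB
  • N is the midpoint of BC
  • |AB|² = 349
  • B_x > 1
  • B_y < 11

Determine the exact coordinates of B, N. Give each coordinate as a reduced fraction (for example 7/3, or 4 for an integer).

1. B_x = 19  [B = 2·M−A = 2·(10, 17/2)−(1, 11)]
2. B_y = 6  [B = 2·M−A = 2·(10, 17/2)−(1, 11)]
   so B = (19, 6)
3. N_x = 37/2  [2·N = B+C = (19, 6)+(18, 14)]
4. N_y = 10  [2·N = B+C = (19, 6)+(18, 14)]
   so N = (37/2, 10)

B = (19, 6)
N = (37/2, 10)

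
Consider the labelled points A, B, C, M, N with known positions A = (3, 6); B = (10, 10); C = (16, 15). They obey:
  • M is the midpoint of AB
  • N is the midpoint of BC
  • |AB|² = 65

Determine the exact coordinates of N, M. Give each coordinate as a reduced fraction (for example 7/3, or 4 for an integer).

1. M_x = 13/2  [2·M = A+B = (3, 6)+(10, 10)]
2. M_y = 8  [2·M = A+B = (3, 6)+(10, 10)]
   so M = (13/2, 8)
3. N_x = 13  [2·N = B+C = (10, 10)+(16, 15)]
4. N_y = 25/2  [2·N = B+C = (10, 10)+(16, 15)]
   so N = (13, 25/2)

N = (13, 25/2)
M = (13/2, 8)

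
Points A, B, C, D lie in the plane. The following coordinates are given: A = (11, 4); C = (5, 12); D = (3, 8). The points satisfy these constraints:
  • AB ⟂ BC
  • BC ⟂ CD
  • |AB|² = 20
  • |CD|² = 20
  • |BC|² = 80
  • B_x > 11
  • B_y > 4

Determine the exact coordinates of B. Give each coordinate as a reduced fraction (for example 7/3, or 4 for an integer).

1. B_x = 13  [[BC ⟂ CD ⇒ 2x+4y-58=0] ∩ [|B−(11, 4)|²=20]]
2. B_y = 8  [[BC ⟂ CD ⇒ 2x+4y-58=0] ∩ [|B−(11, 4)|²=20]]
   so B = (13, 8)

B = (13, 8)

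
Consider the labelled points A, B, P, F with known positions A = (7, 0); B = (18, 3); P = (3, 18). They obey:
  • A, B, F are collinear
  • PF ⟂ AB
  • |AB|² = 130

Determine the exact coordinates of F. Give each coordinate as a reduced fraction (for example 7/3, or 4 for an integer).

1. F_x = 102/13  [[A, B, F are collinear ⇒ -3x+11y+21=0] ∩ [PF ⟂ AB ⇒ 11x+3y-87=0]]
2. F_y = 3/13  [[A, B, F are collinear ⇒ -3x+11y+21=0] ∩ [PF ⟂ AB ⇒ 11x+3y-87=0]]
   so F = (102/13, 3/13)

F = (102/13, 3/13)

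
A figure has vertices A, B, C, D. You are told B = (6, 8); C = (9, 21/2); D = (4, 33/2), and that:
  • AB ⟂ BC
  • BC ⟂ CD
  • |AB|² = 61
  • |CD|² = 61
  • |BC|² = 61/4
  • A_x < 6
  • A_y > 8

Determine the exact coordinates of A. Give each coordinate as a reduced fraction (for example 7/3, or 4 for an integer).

A = (1, 14)

1. A_x = 1  [[AB ⟂ BC ⇒ -3x-5/2y+38=0] ∩ [|A−(6, 8)|²=61]]
2. A_y = 14  [[AB ⟂ BC ⇒ -3x-5/2y+38=0] ∩ [|A−(6, 8)|²=61]]
   so A = (1, 14)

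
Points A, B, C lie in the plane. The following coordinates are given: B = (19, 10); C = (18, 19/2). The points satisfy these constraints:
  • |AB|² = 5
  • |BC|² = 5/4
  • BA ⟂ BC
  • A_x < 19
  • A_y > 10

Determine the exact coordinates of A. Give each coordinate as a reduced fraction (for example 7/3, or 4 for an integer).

1. A_x = 18  [[BA ⟂ BC ⇒ -1x-1/2y+24=0] ∩ [|A−(19, 10)|²=5]]
2. A_y = 12  [[BA ⟂ BC ⇒ -1x-1/2y+24=0] ∩ [|A−(19, 10)|²=5]]
   so A = (18, 12)

A = (18, 12)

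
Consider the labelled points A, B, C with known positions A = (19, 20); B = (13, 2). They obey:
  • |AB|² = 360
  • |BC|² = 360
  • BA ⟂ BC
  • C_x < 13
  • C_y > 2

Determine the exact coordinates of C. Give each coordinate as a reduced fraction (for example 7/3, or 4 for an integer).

C = (-5, 8)

1. C_x = -5  [[BA ⟂ BC ⇒ 6x+18y-114=0] ∩ [|C−(13, 2)|²=360]]
2. C_y = 8  [[BA ⟂ BC ⇒ 6x+18y-114=0] ∩ [|C−(13, 2)|²=360]]
   so C = (-5, 8)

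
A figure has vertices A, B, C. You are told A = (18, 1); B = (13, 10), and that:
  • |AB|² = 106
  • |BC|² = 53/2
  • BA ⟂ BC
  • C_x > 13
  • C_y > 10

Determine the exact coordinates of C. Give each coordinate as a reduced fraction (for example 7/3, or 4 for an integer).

C = (35/2, 25/2)

1. C_x = 35/2  [[BA ⟂ BC ⇒ 5x-9y+25=0] ∩ [|C−(13, 10)|²=53/2]]
2. C_y = 25/2  [[BA ⟂ BC ⇒ 5x-9y+25=0] ∩ [|C−(13, 10)|²=53/2]]
   so C = (35/2, 25/2)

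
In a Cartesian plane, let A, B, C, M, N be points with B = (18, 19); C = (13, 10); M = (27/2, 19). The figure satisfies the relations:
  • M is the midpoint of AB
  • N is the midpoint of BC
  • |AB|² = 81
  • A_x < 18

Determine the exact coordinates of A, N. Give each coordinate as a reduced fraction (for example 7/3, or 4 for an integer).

1. A_x = 9  [A = 2·M−B = 2·(27/2, 19)−(18, 19)]
2. A_y = 19  [A = 2·M−B = 2·(27/2, 19)−(18, 19)]
   so A = (9, 19)
3. N_x = 31/2  [2·N = B+C = (18, 19)+(13, 10)]
4. N_y = 29/2  [2·N = B+C = (18, 19)+(13, 10)]
   so N = (31/2, 29/2)

A = (9, 19)
N = (31/2, 29/2)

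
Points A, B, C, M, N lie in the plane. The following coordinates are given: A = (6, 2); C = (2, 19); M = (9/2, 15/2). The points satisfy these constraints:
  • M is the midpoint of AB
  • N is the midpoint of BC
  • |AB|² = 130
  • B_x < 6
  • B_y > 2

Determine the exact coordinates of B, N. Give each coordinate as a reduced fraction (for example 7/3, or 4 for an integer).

1. B_x = 3  [B = 2·M−A = 2·(9/2, 15/2)−(6, 2)]
2. B_y = 13  [B = 2·M−A = 2·(9/2, 15/2)−(6, 2)]
   so B = (3, 13)
3. N_x = 5/2  [2·N = B+C = (3, 13)+(2, 19)]
4. N_y = 16  [2·N = B+C = (3, 13)+(2, 19)]
   so N = (5/2, 16)

B = (3, 13)
N = (5/2, 16)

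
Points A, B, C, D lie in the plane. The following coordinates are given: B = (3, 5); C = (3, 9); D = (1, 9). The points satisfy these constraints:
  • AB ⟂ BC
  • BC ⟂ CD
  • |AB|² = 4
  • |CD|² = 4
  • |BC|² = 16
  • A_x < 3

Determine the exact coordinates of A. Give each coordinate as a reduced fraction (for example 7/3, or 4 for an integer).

A = (1, 5)

1. A_x = 1  [[AB ⟂ BC ⇒ -4y+20=0] ∩ [|A−(3, 5)|²=4]]
2. A_y = 5  [[AB ⟂ BC ⇒ -4y+20=0] ∩ [|A−(3, 5)|²=4]]
   so A = (1, 5)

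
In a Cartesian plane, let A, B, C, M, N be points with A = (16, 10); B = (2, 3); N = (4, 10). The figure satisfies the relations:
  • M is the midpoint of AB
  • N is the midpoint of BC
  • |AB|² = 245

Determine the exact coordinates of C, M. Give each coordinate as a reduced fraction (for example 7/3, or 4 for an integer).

C = (6, 17)
M = (9, 13/2)

1. M_x = 9  [2·M = A+B = (16, 10)+(2, 3)]
2. M_y = 13/2  [2·M = A+B = (16, 10)+(2, 3)]
   so M = (9, 13/2)
3. C_x = 6  [C = 2·N−B = 2·(4, 10)−(2, 3)]
4. C_y = 17  [C = 2·N−B = 2·(4, 10)−(2, 3)]
   so C = (6, 17)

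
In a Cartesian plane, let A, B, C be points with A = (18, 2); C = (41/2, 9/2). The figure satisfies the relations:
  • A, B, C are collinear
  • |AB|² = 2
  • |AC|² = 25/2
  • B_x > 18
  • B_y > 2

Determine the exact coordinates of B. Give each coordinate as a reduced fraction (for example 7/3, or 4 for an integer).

B = (19, 3)

1. B_x = 19  [[A, B, C are collinear ⇒ 5/2x-5/2y-40=0] ∩ [|B−(18, 2)|²=2]]
2. B_y = 3  [[A, B, C are collinear ⇒ 5/2x-5/2y-40=0] ∩ [|B−(18, 2)|²=2]]
   so B = (19, 3)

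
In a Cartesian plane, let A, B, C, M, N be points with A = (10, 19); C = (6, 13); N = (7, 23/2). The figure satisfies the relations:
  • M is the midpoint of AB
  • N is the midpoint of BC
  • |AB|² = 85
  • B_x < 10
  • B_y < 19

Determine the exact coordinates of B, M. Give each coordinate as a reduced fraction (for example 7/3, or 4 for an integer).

B = (8, 10)
M = (9, 29/2)

1. B_x = 8  [B = 2·N−C = 2·(7, 23/2)−(6, 13)]
2. B_y = 10  [B = 2·N−C = 2·(7, 23/2)−(6, 13)]
   so B = (8, 10)
3. M_x = 9  [2·M = A+B = (10, 19)+(8, 10)]
4. M_y = 29/2  [2·M = A+B = (10, 19)+(8, 10)]
   so M = (9, 29/2)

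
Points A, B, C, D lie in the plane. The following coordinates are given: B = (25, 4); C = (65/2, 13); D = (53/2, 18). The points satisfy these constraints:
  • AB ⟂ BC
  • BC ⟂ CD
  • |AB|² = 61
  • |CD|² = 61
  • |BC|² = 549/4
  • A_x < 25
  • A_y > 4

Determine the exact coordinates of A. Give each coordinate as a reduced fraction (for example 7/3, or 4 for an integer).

1. A_x = 19  [[AB ⟂ BC ⇒ -15/2x-9y+447/2=0] ∩ [|A−(25, 4)|²=61]]
2. A_y = 9  [[AB ⟂ BC ⇒ -15/2x-9y+447/2=0] ∩ [|A−(25, 4)|²=61]]
   so A = (19, 9)

A = (19, 9)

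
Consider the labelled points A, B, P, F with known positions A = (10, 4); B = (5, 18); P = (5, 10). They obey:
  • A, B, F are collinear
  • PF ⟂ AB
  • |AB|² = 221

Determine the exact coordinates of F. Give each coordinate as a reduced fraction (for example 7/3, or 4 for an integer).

F = (1665/221, 2410/221)

1. F_x = 1665/221  [[A, B, F are collinear ⇒ -14x-5y+160=0] ∩ [PF ⟂ AB ⇒ -5x+14y-115=0]]
2. F_y = 2410/221  [[A, B, F are collinear ⇒ -14x-5y+160=0] ∩ [PF ⟂ AB ⇒ -5x+14y-115=0]]
   so F = (1665/221, 2410/221)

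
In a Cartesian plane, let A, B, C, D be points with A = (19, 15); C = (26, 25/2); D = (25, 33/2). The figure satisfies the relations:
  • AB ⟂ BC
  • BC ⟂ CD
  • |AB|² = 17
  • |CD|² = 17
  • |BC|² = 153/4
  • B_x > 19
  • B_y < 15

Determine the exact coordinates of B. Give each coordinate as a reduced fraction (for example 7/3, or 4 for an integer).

B = (20, 11)

1. B_x = 20  [[BC ⟂ CD ⇒ 1x-4y+24=0] ∩ [|B−(19, 15)|²=17]]
2. B_y = 11  [[BC ⟂ CD ⇒ 1x-4y+24=0] ∩ [|B−(19, 15)|²=17]]
   so B = (20, 11)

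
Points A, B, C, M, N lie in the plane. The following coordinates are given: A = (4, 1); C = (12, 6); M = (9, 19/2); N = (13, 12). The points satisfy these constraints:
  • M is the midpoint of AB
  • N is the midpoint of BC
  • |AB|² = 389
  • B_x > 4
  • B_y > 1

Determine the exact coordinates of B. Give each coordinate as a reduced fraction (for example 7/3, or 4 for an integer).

B = (14, 18)

1. B_x = 14  [B = 2·M−A = 2·(9, 19/2)−(4, 1)]
2. B_y = 18  [B = 2·M−A = 2·(9, 19/2)−(4, 1)]
   so B = (14, 18)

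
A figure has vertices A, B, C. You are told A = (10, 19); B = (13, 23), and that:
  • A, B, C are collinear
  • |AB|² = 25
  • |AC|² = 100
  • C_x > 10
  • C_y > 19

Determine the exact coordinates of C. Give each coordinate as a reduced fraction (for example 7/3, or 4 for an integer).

1. C_x = 16  [[A, B, C are collinear ⇒ -4x+3y-17=0] ∩ [|C−(10, 19)|²=100]]
2. C_y = 27  [[A, B, C are collinear ⇒ -4x+3y-17=0] ∩ [|C−(10, 19)|²=100]]
   so C = (16, 27)

C = (16, 27)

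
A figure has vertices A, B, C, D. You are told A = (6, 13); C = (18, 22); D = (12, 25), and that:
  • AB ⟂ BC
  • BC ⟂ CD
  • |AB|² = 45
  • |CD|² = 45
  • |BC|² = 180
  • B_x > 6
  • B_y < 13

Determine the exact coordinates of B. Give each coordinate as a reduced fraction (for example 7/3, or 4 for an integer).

B = (12, 10)

1. B_x = 12  [[BC ⟂ CD ⇒ 6x-3y-42=0] ∩ [|B−(6, 13)|²=45]]
2. B_y = 10  [[BC ⟂ CD ⇒ 6x-3y-42=0] ∩ [|B−(6, 13)|²=45]]
   so B = (12, 10)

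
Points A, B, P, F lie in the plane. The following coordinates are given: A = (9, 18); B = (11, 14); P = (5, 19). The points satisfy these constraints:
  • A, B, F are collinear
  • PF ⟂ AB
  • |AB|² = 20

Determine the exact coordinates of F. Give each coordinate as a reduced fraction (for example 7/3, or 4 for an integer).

1. F_x = 39/5  [[A, B, F are collinear ⇒ 4x+2y-72=0] ∩ [PF ⟂ AB ⇒ 2x-4y+66=0]]
2. F_y = 102/5  [[A, B, F are collinear ⇒ 4x+2y-72=0] ∩ [PF ⟂ AB ⇒ 2x-4y+66=0]]
   so F = (39/5, 102/5)

F = (39/5, 102/5)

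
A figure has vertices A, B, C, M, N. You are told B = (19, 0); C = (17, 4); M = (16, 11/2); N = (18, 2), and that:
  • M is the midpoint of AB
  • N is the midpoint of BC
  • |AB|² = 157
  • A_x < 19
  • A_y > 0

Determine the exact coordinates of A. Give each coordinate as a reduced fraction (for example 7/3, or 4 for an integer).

1. A_x = 13  [A = 2·M−B = 2·(16, 11/2)−(19, 0)]
2. A_y = 11  [A = 2·M−B = 2·(16, 11/2)−(19, 0)]
   so A = (13, 11)

A = (13, 11)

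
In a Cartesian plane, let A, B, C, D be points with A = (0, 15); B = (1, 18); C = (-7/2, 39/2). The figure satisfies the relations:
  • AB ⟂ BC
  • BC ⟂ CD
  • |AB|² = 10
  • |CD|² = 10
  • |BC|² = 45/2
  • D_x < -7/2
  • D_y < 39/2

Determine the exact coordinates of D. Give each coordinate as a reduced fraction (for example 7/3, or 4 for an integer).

1. D_x = -9/2  [[BC ⟂ CD ⇒ -9/2x+3/2y-45=0] ∩ [|D−(-7/2, 39/2)|²=10]]
2. D_y = 33/2  [[BC ⟂ CD ⇒ -9/2x+3/2y-45=0] ∩ [|D−(-7/2, 39/2)|²=10]]
   so D = (-9/2, 33/2)

D = (-9/2, 33/2)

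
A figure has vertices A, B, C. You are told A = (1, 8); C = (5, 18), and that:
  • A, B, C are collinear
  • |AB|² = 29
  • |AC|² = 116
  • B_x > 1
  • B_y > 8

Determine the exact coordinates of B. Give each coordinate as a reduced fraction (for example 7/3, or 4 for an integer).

B = (3, 13)

1. B_x = 3  [[A, B, C are collinear ⇒ 10x-4y+22=0] ∩ [|B−(1, 8)|²=29]]
2. B_y = 13  [[A, B, C are collinear ⇒ 10x-4y+22=0] ∩ [|B−(1, 8)|²=29]]
   so B = (3, 13)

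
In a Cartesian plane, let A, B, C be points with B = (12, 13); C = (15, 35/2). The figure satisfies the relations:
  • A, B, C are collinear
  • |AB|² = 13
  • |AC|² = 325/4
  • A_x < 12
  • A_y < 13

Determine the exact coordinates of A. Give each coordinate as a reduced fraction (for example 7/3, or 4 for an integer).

1. A_x = 10  [[A, B, C are collinear ⇒ -9/2x+3y+15=0] ∩ [|A−(12, 13)|²=13]]
2. A_y = 10  [[A, B, C are collinear ⇒ -9/2x+3y+15=0] ∩ [|A−(12, 13)|²=13]]
   so A = (10, 10)

A = (10, 10)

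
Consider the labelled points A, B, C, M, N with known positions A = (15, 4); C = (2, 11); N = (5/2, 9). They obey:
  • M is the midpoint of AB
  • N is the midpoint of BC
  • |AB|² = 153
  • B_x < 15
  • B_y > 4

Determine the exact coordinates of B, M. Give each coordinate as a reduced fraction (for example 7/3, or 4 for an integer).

1. B_x = 3  [B = 2·N−C = 2·(5/2, 9)−(2, 11)]
2. B_y = 7  [B = 2·N−C = 2·(5/2, 9)−(2, 11)]
   so B = (3, 7)
3. M_x = 9  [2·M = A+B = (15, 4)+(3, 7)]
4. M_y = 11/2  [2·M = A+B = (15, 4)+(3, 7)]
   so M = (9, 11/2)

B = (3, 7)
M = (9, 11/2)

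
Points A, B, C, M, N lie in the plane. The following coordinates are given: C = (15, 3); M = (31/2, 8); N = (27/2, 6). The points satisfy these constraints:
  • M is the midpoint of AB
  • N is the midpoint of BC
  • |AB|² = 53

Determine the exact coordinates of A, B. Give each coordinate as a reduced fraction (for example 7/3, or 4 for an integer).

A = (19, 7)
B = (12, 9)

1. B_x = 12  [B = 2·N−C = 2·(27/2, 6)−(15, 3)]
2. B_y = 9  [B = 2·N−C = 2·(27/2, 6)−(15, 3)]
   so B = (12, 9)
3. A_x = 19  [A = 2·M−B = 2·(31/2, 8)−(12, 9)]
4. A_y = 7  [A = 2·M−B = 2·(31/2, 8)−(12, 9)]
   so A = (19, 7)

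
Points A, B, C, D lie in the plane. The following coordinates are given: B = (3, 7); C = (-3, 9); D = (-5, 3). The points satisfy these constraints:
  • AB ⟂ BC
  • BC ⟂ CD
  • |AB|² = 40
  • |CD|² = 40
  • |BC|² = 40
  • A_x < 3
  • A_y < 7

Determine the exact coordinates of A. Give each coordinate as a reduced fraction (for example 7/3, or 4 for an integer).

A = (1, 1)

1. A_x = 1  [[AB ⟂ BC ⇒ 6x-2y-4=0] ∩ [|A−(3, 7)|²=40]]
2. A_y = 1  [[AB ⟂ BC ⇒ 6x-2y-4=0] ∩ [|A−(3, 7)|²=40]]
   so A = (1, 1)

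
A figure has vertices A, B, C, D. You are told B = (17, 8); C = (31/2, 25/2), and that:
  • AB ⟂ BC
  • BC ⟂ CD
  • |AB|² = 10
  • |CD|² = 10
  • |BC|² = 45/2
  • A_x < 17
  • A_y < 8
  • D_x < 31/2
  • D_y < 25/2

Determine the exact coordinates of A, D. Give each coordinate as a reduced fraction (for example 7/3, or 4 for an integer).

A = (14, 7)
D = (25/2, 23/2)

1. A_x = 14  [[AB ⟂ BC ⇒ 3/2x-9/2y+21/2=0] ∩ [|A−(17, 8)|²=10]]
2. A_y = 7  [[AB ⟂ BC ⇒ 3/2x-9/2y+21/2=0] ∩ [|A−(17, 8)|²=10]]
   so A = (14, 7)
3. D_x = 25/2  [[BC ⟂ CD ⇒ -3/2x+9/2y-33=0] ∩ [|D−(31/2, 25/2)|²=10]]
4. D_y = 23/2  [[BC ⟂ CD ⇒ -3/2x+9/2y-33=0] ∩ [|D−(31/2, 25/2)|²=10]]
   so D = (25/2, 23/2)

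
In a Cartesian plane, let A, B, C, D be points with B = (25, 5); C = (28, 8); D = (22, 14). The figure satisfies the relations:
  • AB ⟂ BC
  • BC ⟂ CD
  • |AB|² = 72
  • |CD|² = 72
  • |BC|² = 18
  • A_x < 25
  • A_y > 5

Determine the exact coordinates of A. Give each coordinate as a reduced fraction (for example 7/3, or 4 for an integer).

A = (19, 11)

1. A_x = 19  [[AB ⟂ BC ⇒ -3x-3y+90=0] ∩ [|A−(25, 5)|²=72]]
2. A_y = 11  [[AB ⟂ BC ⇒ -3x-3y+90=0] ∩ [|A−(25, 5)|²=72]]
   so A = (19, 11)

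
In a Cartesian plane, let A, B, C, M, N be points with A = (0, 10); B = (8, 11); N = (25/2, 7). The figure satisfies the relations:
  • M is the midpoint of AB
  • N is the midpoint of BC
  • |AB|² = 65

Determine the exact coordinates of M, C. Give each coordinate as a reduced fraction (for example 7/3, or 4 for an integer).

1. M_x = 4  [2·M = A+B = (0, 10)+(8, 11)]
2. M_y = 21/2  [2·M = A+B = (0, 10)+(8, 11)]
   so M = (4, 21/2)
3. C_x = 17  [C = 2·N−B = 2·(25/2, 7)−(8, 11)]
4. C_y = 3  [C = 2·N−B = 2·(25/2, 7)−(8, 11)]
   so C = (17, 3)

M = (4, 21/2)
C = (17, 3)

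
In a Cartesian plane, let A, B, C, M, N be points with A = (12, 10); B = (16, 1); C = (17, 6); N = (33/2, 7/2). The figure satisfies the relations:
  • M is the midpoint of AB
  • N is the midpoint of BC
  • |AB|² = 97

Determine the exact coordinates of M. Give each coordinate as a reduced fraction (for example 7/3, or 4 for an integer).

M = (14, 11/2)

1. M_x = 14  [2·M = A+B = (12, 10)+(16, 1)]
2. M_y = 11/2  [2·M = A+B = (12, 10)+(16, 1)]
   so M = (14, 11/2)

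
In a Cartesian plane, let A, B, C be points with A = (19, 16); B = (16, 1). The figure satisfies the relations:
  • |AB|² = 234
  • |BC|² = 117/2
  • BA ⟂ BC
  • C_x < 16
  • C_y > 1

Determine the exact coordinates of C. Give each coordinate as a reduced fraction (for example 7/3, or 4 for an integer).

C = (17/2, 5/2)

1. C_x = 17/2  [[BA ⟂ BC ⇒ 3x+15y-63=0] ∩ [|C−(16, 1)|²=117/2]]
2. C_y = 5/2  [[BA ⟂ BC ⇒ 3x+15y-63=0] ∩ [|C−(16, 1)|²=117/2]]
   so C = (17/2, 5/2)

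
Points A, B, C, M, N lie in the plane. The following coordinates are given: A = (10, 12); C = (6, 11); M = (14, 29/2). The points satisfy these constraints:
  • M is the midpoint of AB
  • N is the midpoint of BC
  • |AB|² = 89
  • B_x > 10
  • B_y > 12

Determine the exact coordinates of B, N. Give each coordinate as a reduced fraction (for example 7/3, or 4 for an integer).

1. B_x = 18  [B = 2·M−A = 2·(14, 29/2)−(10, 12)]
2. B_y = 17  [B = 2·M−A = 2·(14, 29/2)−(10, 12)]
   so B = (18, 17)
3. N_x = 12  [2·N = B+C = (18, 17)+(6, 11)]
4. N_y = 14  [2·N = B+C = (18, 17)+(6, 11)]
   so N = (12, 14)

B = (18, 17)
N = (12, 14)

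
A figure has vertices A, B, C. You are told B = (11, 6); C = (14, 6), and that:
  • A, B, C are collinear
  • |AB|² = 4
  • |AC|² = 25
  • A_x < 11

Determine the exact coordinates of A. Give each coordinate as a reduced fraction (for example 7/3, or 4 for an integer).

1. A_x = 9  [[A, B, C are collinear ⇒ 3y-18=0] ∩ [|A−(11, 6)|²=4]]
2. A_y = 6  [[A, B, C are collinear ⇒ 3y-18=0] ∩ [|A−(11, 6)|²=4]]
   so A = (9, 6)

A = (9, 6)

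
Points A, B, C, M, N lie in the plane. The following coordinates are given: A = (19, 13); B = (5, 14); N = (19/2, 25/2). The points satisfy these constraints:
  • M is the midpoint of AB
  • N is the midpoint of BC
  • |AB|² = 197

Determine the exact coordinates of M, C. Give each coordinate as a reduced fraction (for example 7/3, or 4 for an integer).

1. M_x = 12  [2·M = A+B = (19, 13)+(5, 14)]
2. M_y = 27/2  [2·M = A+B = (19, 13)+(5, 14)]
   so M = (12, 27/2)
3. C_x = 14  [C = 2·N−B = 2·(19/2, 25/2)−(5, 14)]
4. C_y = 11  [C = 2·N−B = 2·(19/2, 25/2)−(5, 14)]
   so C = (14, 11)

M = (12, 27/2)
C = (14, 11)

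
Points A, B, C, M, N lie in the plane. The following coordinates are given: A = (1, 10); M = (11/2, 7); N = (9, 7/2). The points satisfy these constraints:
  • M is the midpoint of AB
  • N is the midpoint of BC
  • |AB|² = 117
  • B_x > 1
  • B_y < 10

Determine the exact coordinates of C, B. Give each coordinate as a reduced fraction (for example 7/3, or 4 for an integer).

1. B_x = 10  [B = 2·M−A = 2·(11/2, 7)−(1, 10)]
2. B_y = 4  [B = 2·M−A = 2·(11/2, 7)−(1, 10)]
   so B = (10, 4)
3. C_x = 8  [C = 2·N−B = 2·(9, 7/2)−(10, 4)]
4. C_y = 3  [C = 2·N−B = 2·(9, 7/2)−(10, 4)]
   so C = (8, 3)

C = (8, 3)
B = (10, 4)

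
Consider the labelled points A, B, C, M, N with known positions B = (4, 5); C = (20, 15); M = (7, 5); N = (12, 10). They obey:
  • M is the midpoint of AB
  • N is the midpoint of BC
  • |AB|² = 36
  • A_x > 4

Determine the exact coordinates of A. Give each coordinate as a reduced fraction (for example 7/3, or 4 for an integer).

A = (10, 5)

1. A_x = 10  [A = 2·M−B = 2·(7, 5)−(4, 5)]
2. A_y = 5  [A = 2·M−B = 2·(7, 5)−(4, 5)]
   so A = (10, 5)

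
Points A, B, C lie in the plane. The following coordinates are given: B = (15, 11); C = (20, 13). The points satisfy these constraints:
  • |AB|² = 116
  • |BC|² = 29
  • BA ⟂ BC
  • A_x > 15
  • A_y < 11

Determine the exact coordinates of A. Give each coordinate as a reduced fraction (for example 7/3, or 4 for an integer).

A = (19, 1)

1. A_x = 19  [[BA ⟂ BC ⇒ 5x+2y-97=0] ∩ [|A−(15, 11)|²=116]]
2. A_y = 1  [[BA ⟂ BC ⇒ 5x+2y-97=0] ∩ [|A−(15, 11)|²=116]]
   so A = (19, 1)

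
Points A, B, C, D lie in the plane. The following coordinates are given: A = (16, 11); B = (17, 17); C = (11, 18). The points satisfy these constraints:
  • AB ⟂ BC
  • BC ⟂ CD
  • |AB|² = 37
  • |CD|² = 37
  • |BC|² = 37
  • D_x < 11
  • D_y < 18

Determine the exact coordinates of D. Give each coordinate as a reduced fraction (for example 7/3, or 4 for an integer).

1. D_x = 10  [[BC ⟂ CD ⇒ -6x+1y+48=0] ∩ [|D−(11, 18)|²=37]]
2. D_y = 12  [[BC ⟂ CD ⇒ -6x+1y+48=0] ∩ [|D−(11, 18)|²=37]]
   so D = (10, 12)

D = (10, 12)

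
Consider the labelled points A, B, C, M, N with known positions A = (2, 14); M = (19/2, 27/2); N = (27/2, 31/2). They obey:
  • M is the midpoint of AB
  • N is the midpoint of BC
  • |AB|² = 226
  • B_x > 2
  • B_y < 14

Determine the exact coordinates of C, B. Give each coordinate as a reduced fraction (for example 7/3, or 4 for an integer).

1. B_x = 17  [B = 2·M−A = 2·(19/2, 27/2)−(2, 14)]
2. B_y = 13  [B = 2·M−A = 2·(19/2, 27/2)−(2, 14)]
   so B = (17, 13)
3. C_x = 10  [C = 2·N−B = 2·(27/2, 31/2)−(17, 13)]
4. C_y = 18  [C = 2·N−B = 2·(27/2, 31/2)−(17, 13)]
   so C = (10, 18)

C = (10, 18)
B = (17, 13)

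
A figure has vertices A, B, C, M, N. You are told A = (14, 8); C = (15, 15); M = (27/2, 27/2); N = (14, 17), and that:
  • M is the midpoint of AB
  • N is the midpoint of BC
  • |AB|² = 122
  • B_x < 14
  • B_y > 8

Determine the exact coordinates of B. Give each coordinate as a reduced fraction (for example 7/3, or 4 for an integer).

1. B_x = 13  [B = 2·M−A = 2·(27/2, 27/2)−(14, 8)]
2. B_y = 19  [B = 2·M−A = 2·(27/2, 27/2)−(14, 8)]
   so B = (13, 19)

B = (13, 19)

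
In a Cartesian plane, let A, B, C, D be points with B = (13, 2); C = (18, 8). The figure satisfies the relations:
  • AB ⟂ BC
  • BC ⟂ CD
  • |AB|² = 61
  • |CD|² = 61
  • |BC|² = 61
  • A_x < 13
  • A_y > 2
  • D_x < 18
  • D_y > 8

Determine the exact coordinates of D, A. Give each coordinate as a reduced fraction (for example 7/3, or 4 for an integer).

1. D_x = 12  [[BC ⟂ CD ⇒ 5x+6y-138=0] ∩ [|D−(18, 8)|²=61]]
2. D_y = 13  [[BC ⟂ CD ⇒ 5x+6y-138=0] ∩ [|D−(18, 8)|²=61]]
   so D = (12, 13)
3. A_x = 7  [[AB ⟂ BC ⇒ -5x-6y+77=0] ∩ [|A−(13, 2)|²=61]]
4. A_y = 7  [[AB ⟂ BC ⇒ -5x-6y+77=0] ∩ [|A−(13, 2)|²=61]]
   so A = (7, 7)

D = (12, 13)
A = (7, 7)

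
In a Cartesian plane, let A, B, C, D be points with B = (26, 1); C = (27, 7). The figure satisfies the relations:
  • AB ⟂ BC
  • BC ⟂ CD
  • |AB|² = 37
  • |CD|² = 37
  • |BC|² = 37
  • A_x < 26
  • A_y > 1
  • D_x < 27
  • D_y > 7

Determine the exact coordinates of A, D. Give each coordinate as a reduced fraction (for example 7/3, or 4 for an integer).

1. A_x = 20  [[AB ⟂ BC ⇒ -1x-6y+32=0] ∩ [|A−(26, 1)|²=37]]
2. A_y = 2  [[AB ⟂ BC ⇒ -1x-6y+32=0] ∩ [|A−(26, 1)|²=37]]
   so A = (20, 2)
3. D_x = 21  [[BC ⟂ CD ⇒ 1x+6y-69=0] ∩ [|D−(27, 7)|²=37]]
4. D_y = 8  [[BC ⟂ CD ⇒ 1x+6y-69=0] ∩ [|D−(27, 7)|²=37]]
   so D = (21, 8)

A = (20, 2)
D = (21, 8)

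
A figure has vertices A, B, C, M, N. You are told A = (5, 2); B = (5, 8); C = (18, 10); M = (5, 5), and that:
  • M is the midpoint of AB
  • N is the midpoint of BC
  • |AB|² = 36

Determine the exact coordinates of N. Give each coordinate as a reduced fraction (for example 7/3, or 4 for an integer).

N = (23/2, 9)

1. N_x = 23/2  [2·N = B+C = (5, 8)+(18, 10)]
2. N_y = 9  [2·N = B+C = (5, 8)+(18, 10)]
   so N = (23/2, 9)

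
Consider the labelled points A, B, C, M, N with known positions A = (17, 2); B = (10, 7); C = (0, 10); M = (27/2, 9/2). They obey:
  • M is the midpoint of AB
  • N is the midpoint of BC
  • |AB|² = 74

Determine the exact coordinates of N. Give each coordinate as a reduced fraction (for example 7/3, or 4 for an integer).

1. N_x = 5  [2·N = B+C = (10, 7)+(0, 10)]
2. N_y = 17/2  [2·N = B+C = (10, 7)+(0, 10)]
   so N = (5, 17/2)

N = (5, 17/2)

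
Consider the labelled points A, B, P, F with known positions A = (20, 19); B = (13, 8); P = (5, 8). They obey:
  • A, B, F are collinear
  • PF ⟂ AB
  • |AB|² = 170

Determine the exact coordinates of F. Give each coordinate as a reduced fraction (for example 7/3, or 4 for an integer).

1. F_x = 909/85  [[A, B, F are collinear ⇒ 11x-7y-87=0] ∩ [PF ⟂ AB ⇒ -7x-11y+123=0]]
2. F_y = 372/85  [[A, B, F are collinear ⇒ 11x-7y-87=0] ∩ [PF ⟂ AB ⇒ -7x-11y+123=0]]
   so F = (909/85, 372/85)

F = (909/85, 372/85)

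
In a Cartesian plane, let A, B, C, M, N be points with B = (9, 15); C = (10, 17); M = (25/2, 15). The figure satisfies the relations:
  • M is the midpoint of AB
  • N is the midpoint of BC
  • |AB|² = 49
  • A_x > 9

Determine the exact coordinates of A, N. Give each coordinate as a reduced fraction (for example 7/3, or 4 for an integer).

1. A_x = 16  [A = 2·M−B = 2·(25/2, 15)−(9, 15)]
2. A_y = 15  [A = 2·M−B = 2·(25/2, 15)−(9, 15)]
   so A = (16, 15)
3. N_x = 19/2  [2·N = B+C = (9, 15)+(10, 17)]
4. N_y = 16  [2·N = B+C = (9, 15)+(10, 17)]
   so N = (19/2, 16)

A = (16, 15)
N = (19/2, 16)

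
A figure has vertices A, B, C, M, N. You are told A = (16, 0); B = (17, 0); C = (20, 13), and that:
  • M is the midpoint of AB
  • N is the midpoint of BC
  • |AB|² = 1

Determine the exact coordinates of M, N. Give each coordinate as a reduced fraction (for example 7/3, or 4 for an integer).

1. M_x = 33/2  [2·M = A+B = (16, 0)+(17, 0)]
2. M_y = 0  [2·M = A+B = (16, 0)+(17, 0)]
   so M = (33/2, 0)
3. N_x = 37/2  [2·N = B+C = (17, 0)+(20, 13)]
4. N_y = 13/2  [2·N = B+C = (17, 0)+(20, 13)]
   so N = (37/2, 13/2)

M = (33/2, 0)
N = (37/2, 13/2)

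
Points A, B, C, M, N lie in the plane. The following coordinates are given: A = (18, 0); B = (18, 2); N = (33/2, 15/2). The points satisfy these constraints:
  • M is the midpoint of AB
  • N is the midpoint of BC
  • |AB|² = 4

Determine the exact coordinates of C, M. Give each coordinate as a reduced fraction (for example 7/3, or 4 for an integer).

1. M_x = 18  [2·M = A+B = (18, 0)+(18, 2)]
2. M_y = 1  [2·M = A+B = (18, 0)+(18, 2)]
   so M = (18, 1)
3. C_x = 15  [C = 2·N−B = 2·(33/2, 15/2)−(18, 2)]
4. C_y = 13  [C = 2·N−B = 2·(33/2, 15/2)−(18, 2)]
   so C = (15, 13)

C = (15, 13)
M = (18, 1)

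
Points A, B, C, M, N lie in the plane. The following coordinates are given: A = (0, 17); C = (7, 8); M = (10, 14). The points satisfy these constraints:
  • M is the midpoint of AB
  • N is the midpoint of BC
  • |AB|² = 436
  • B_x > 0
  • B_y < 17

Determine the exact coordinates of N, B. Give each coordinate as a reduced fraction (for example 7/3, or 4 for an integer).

1. B_x = 20  [B = 2·M−A = 2·(10, 14)−(0, 17)]
2. B_y = 11  [B = 2·M−A = 2·(10, 14)−(0, 17)]
   so B = (20, 11)
3. N_x = 27/2  [2·N = B+C = (20, 11)+(7, 8)]
4. N_y = 19/2  [2·N = B+C = (20, 11)+(7, 8)]
   so N = (27/2, 19/2)

N = (27/2, 19/2)
B = (20, 11)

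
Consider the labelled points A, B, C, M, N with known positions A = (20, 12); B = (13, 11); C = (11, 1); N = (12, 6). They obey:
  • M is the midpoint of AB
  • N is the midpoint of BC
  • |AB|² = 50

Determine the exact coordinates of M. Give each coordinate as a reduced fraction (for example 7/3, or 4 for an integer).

1. M_x = 33/2  [2·M = A+B = (20, 12)+(13, 11)]
2. M_y = 23/2  [2·M = A+B = (20, 12)+(13, 11)]
   so M = (33/2, 23/2)

M = (33/2, 23/2)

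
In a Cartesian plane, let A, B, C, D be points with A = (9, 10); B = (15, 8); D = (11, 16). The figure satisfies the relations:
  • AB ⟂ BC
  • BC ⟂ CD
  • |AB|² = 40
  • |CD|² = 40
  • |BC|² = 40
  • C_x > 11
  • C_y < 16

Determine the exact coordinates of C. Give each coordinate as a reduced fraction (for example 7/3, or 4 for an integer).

1. C_x = 17  [[AB ⟂ BC ⇒ 6x-2y-74=0] ∩ [|C−(11, 16)|²=40]]
2. C_y = 14  [[AB ⟂ BC ⇒ 6x-2y-74=0] ∩ [|C−(11, 16)|²=40]]
   so C = (17, 14)

C = (17, 14)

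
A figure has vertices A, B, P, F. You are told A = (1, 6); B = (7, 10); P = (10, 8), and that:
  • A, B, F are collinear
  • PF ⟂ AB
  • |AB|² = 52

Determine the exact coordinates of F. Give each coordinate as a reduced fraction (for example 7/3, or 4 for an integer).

1. F_x = 106/13  [[A, B, F are collinear ⇒ -4x+6y-32=0] ∩ [PF ⟂ AB ⇒ 6x+4y-92=0]]
2. F_y = 140/13  [[A, B, F are collinear ⇒ -4x+6y-32=0] ∩ [PF ⟂ AB ⇒ 6x+4y-92=0]]
   so F = (106/13, 140/13)

F = (106/13, 140/13)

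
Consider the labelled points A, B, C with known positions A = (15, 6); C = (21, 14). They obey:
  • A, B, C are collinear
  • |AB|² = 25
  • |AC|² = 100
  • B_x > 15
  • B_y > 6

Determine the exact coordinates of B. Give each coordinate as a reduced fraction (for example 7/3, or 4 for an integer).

1. B_x = 18  [[A, B, C are collinear ⇒ 8x-6y-84=0] ∩ [|B−(15, 6)|²=25]]
2. B_y = 10  [[A, B, C are collinear ⇒ 8x-6y-84=0] ∩ [|B−(15, 6)|²=25]]
   so B = (18, 10)

B = (18, 10)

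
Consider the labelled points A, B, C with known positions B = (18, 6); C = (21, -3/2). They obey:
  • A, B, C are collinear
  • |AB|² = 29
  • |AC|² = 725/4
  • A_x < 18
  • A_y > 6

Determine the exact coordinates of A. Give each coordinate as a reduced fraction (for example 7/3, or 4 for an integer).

1. A_x = 16  [[A, B, C are collinear ⇒ 15/2x+3y-153=0] ∩ [|A−(18, 6)|²=29]]
2. A_y = 11  [[A, B, C are collinear ⇒ 15/2x+3y-153=0] ∩ [|A−(18, 6)|²=29]]
   so A = (16, 11)

A = (16, 11)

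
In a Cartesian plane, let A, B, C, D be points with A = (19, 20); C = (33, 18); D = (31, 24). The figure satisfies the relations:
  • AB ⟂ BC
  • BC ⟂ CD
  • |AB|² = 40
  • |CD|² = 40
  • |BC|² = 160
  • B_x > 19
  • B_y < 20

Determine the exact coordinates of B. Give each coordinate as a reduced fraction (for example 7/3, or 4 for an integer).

1. B_x = 21  [[BC ⟂ CD ⇒ 2x-6y+42=0] ∩ [|B−(19, 20)|²=40]]
2. B_y = 14  [[BC ⟂ CD ⇒ 2x-6y+42=0] ∩ [|B−(19, 20)|²=40]]
   so B = (21, 14)

B = (21, 14)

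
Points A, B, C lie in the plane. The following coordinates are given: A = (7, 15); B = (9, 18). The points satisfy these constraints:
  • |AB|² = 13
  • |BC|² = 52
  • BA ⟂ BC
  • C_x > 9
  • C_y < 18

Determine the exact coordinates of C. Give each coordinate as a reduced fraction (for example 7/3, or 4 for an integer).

C = (15, 14)

1. C_x = 15  [[BA ⟂ BC ⇒ -2x-3y+72=0] ∩ [|C−(9, 18)|²=52]]
2. C_y = 14  [[BA ⟂ BC ⇒ -2x-3y+72=0] ∩ [|C−(9, 18)|²=52]]
   so C = (15, 14)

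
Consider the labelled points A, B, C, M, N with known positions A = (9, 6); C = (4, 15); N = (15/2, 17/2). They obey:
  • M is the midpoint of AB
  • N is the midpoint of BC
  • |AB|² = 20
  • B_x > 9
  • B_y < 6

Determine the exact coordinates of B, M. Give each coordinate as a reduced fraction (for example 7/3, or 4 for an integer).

B = (11, 2)
M = (10, 4)

1. B_x = 11  [B = 2·N−C = 2·(15/2, 17/2)−(4, 15)]
2. B_y = 2  [B = 2·N−C = 2·(15/2, 17/2)−(4, 15)]
   so B = (11, 2)
3. M_x = 10  [2·M = A+B = (9, 6)+(11, 2)]
4. M_y = 4  [2·M = A+B = (9, 6)+(11, 2)]
   so M = (10, 4)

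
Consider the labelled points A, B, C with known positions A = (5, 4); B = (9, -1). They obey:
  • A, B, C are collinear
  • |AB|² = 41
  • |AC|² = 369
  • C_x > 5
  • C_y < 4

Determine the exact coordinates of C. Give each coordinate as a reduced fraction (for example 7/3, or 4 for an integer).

1. C_x = 17  [[A, B, C are collinear ⇒ 5x+4y-41=0] ∩ [|C−(5, 4)|²=369]]
2. C_y = -11  [[A, B, C are collinear ⇒ 5x+4y-41=0] ∩ [|C−(5, 4)|²=369]]
   so C = (17, -11)

C = (17, -11)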